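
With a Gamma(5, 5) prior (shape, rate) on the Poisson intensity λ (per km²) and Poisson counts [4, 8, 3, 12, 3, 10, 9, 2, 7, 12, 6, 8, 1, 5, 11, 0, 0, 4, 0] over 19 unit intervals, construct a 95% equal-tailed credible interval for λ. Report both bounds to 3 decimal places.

Posterior: Gamma(5+105, 5+19) = Gamma(110, 24) (shape, rate).
Equal-tailed 95% interval: Gamma(110, 24) quantiles at 0.025 and 0.975.
Posterior mean ≈ 4.583, SD ≈ 0.437; a Normal approximation gives roughly [3.727, 5.440].
Exact: lower = 3.767; upper = 5.479.

[3.767, 5.479]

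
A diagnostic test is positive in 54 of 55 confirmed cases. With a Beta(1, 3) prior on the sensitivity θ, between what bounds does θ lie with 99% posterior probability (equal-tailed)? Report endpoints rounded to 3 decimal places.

[0.823, 0.988]

Posterior: Beta(1+54, 3+1) = Beta(55, 4).
Equal-tailed 99% interval: the 0.005 and 0.995 quantiles of Beta(55, 4).
Posterior mean ≈ 0.932, SD ≈ 0.032; a Normal approximation gives roughly [0.849, 1.016].
Exact: F⁻¹(0.005) = 0.823; F⁻¹(0.995) = 0.988.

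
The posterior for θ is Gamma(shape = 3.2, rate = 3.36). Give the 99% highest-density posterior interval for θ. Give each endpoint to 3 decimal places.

The posterior is unimodal and skewed, so the HPD interval has equal density at both endpoints and is the shortest 99% interval.
Solving f(0.052) = f(2.618) with F(2.618) − F(0.052) = 0.99 gives [0.052, 2.618].
For comparison, the equal-tailed interval is [0.118, 2.864]; the HPD is narrower and shifted toward the mode.

[0.052, 2.618]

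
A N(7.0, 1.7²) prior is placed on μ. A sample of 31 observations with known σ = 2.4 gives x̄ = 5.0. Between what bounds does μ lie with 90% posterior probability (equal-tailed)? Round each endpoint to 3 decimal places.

[4.434, 5.808]

Posterior precision = 1/1.7² + 31/2.4² = 0.3460 + 5.3819 = 5.7280, so posterior SD = 0.4178.
Posterior mean = (7.0/1.7² + 31·5.0/2.4²) / 5.7280 = 5.1208.
Interval: 5.1208 ± 1.645 × 0.4178 → [4.434, 5.808].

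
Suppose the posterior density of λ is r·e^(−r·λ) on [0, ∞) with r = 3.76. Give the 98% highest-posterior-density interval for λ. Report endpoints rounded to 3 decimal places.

[0.000, 1.040]

The exponential density is strictly decreasing on [0, ∞), so the HPD interval is anchored at 0: [0, q] with P(λ ≤ q) = 0.98.
q = −ln(1 − 0.98) / 3.76 = 3.9120 / 3.76 = 1.040.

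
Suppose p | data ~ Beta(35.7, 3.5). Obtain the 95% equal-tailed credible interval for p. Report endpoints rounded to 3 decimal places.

Posterior: Beta(35.7, 3.5).
Equal-tailed 95% interval: the 0.025 and 0.975 quantiles of Beta(35.7, 3.5).
Posterior mean ≈ 0.911, SD ≈ 0.045; a Normal approximation gives roughly [0.823, 0.999].
Exact: F⁻¹(0.025) = 0.805; F⁻¹(0.975) = 0.977.

[0.805, 0.977]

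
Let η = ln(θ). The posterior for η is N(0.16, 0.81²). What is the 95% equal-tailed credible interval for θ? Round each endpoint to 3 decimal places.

On the log scale the 95% interval is 0.16 ± 1.960 × 0.81 = [-1.4276, 1.7476].
Exponentiate: [e^-1.4276, e^1.7476] = [0.240, 5.741].

[0.240, 5.741]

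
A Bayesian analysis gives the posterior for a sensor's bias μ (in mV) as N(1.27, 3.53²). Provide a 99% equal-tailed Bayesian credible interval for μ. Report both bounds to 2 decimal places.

[-7.82, 10.36]

The posterior is symmetric, so the 99% equal-tailed interval is μ = 1.27 ± z·3.53 with z = 2.576.
Half-width: 2.576 × 3.53 = 9.09.
1.27 − 9.09 = -7.82; 1.27 + 9.09 = 10.36.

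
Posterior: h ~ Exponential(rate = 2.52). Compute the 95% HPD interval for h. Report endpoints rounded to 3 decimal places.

The exponential density is strictly decreasing on [0, ∞), so the HPD interval is anchored at 0: [0, q] with P(h ≤ q) = 0.95.
q = −ln(1 − 0.95) / 2.52 = 2.9957 / 2.52 = 1.189.

[0.000, 1.189]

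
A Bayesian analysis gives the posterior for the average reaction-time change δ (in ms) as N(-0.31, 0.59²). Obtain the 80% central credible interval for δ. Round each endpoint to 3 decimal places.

[-1.066, 0.446]

The posterior is symmetric, so the 80% equal-tailed interval is δ = -0.31 ± z·0.59 with z = 1.282.
Half-width: 1.282 × 0.59 = 0.756.
-0.31 − 0.756 = -1.066; -0.31 + 0.756 = 0.446.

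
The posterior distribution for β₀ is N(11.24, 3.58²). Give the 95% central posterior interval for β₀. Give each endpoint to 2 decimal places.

The posterior is symmetric, so the 95% equal-tailed interval is β₀ = 11.24 ± z·3.58 with z = 1.960.
Half-width: 1.960 × 3.58 = 7.02.
11.24 − 7.02 = 4.22; 11.24 + 7.02 = 18.26.

[4.22, 18.26]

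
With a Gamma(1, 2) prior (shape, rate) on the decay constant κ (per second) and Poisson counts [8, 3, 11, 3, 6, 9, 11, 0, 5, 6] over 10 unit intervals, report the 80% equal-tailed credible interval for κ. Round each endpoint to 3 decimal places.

Posterior: Gamma(1+62, 2+10) = Gamma(63, 12) (shape, rate).
Equal-tailed 80% interval: Gamma(63, 12) quantiles at 0.1 and 0.9.
Posterior mean ≈ 5.250, SD ≈ 0.661; a Normal approximation gives roughly [4.402, 6.098].
Exact: lower = 4.422; upper = 6.114.

[4.422, 6.114]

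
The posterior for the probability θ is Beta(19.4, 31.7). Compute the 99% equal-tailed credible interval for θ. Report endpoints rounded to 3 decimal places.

[0.218, 0.558]

Posterior: Beta(19.4, 31.7).
Equal-tailed 99% interval: the 0.005 and 0.995 quantiles of Beta(19.4, 31.7).
Posterior mean ≈ 0.380, SD ≈ 0.067; a Normal approximation gives roughly [0.206, 0.553].
Exact: F⁻¹(0.005) = 0.218; F⁻¹(0.995) = 0.558.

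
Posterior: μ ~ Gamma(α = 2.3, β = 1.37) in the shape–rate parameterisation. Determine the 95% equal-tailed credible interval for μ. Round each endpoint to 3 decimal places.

Posterior: Gamma(shape 2.3, rate 1.37).
Equal-tailed 95% interval: Gamma(2.3, 1.37) quantiles at 0.025 and 0.975.
Posterior mean ≈ 1.679, SD ≈ 1.107; a Normal approximation gives roughly [-0.491, 3.848].
Exact: lower = 0.250; upper = 4.440.

[0.250, 4.440]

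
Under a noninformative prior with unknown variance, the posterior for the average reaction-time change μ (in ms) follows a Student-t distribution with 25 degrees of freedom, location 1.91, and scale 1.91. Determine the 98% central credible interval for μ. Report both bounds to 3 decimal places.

The t_25 distribution is symmetric; the 98% interval is 1.91 ± t·1.91 with t_{0.99,25} = 2.485.
Half-width: 2.485 × 1.91 = 4.747.
1.91 − 4.747 = -2.837; 1.91 + 4.747 = 6.657.

[-2.837, 6.657]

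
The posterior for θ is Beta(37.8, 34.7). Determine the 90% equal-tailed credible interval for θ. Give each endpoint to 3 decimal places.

Posterior: Beta(37.8, 34.7).
Equal-tailed 90% interval: the 0.05 and 0.95 quantiles of Beta(37.8, 34.7).
Posterior mean ≈ 0.521, SD ≈ 0.058; a Normal approximation gives roughly [0.426, 0.617].
Exact: F⁻¹(0.05) = 0.425; F⁻¹(0.95) = 0.617.

[0.425, 0.617]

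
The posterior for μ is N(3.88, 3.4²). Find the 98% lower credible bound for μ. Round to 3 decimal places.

-3.103

Need L with P(μ ≥ L) = 0.98: L = 3.88 − z_{0.02}·3.4.
z = 2.054; L = 3.88 − 2.054 × 3.4 = -3.103.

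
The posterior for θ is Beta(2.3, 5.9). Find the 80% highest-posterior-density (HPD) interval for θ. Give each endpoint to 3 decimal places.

[0.065, 0.435]

The posterior is unimodal and skewed, so the HPD interval has equal density at both endpoints and is the shortest 80% interval.
Solving f(0.065) = f(0.435) with F(0.435) − F(0.065) = 0.80 gives [0.065, 0.435].
For comparison, the equal-tailed interval is [0.101, 0.487]; the HPD is narrower and shifted toward the mode.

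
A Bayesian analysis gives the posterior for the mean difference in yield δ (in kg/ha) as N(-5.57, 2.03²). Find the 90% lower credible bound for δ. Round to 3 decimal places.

Need L with P(δ ≥ L) = 0.90: L = -5.57 − z_{0.1}·2.03.
z = 1.282; L = -5.57 − 1.282 × 2.03 = -8.172.

-8.172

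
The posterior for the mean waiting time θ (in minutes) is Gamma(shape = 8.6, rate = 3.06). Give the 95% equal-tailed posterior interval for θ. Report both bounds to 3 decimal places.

[1.258, 4.977]

Posterior: Gamma(shape 8.6, rate 3.06).
Equal-tailed 95% interval: Gamma(8.6, 3.06) quantiles at 0.025 and 0.975.
Posterior mean ≈ 2.810, SD ≈ 0.958; a Normal approximation gives roughly [0.932, 4.689].
Exact: lower = 1.258; upper = 4.977.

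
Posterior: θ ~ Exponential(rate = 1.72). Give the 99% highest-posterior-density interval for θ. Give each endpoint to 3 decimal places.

[0.000, 2.677]

The exponential density is strictly decreasing on [0, ∞), so the HPD interval is anchored at 0: [0, q] with P(θ ≤ q) = 0.99.
q = −ln(1 − 0.99) / 1.72 = 4.6052 / 1.72 = 2.677.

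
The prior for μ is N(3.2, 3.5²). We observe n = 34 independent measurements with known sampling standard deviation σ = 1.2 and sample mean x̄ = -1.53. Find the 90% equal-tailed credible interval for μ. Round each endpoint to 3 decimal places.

Posterior precision = 1/3.5² + 34/1.2² = 0.0816 + 23.6111 = 23.6927, so posterior SD = 0.2054.
Posterior mean = (3.2/3.5² + 34·-1.53/1.2²) / 23.6927 = -1.5137.
Interval: -1.5137 ± 1.645 × 0.2054 → [-1.852, -1.176].

[-1.852, -1.176]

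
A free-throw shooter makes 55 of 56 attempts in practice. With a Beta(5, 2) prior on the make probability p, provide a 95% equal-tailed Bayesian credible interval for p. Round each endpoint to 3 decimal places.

[0.888, 0.990]

Posterior: Beta(5+55, 2+1) = Beta(60, 3).
Equal-tailed 95% interval: the 0.025 and 0.975 quantiles of Beta(60, 3).
Posterior mean ≈ 0.952, SD ≈ 0.027; a Normal approximation gives roughly [0.900, 1.005].
Exact: F⁻¹(0.025) = 0.888; F⁻¹(0.975) = 0.990.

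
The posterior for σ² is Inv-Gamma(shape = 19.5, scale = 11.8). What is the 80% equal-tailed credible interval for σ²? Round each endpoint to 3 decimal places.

Inverse-Gamma(19.5, 11.8) quantiles: F⁻¹(0.1) and F⁻¹(0.9).
Equivalently, 1/σ² ~ Gamma(19.5, rate = 11.8); invert its 0.9 and 0.1 quantiles.
Posterior mean ≈ 0.638, SD ≈ 0.152; a Normal approximation gives roughly [0.442, 0.833].
Exact: lower = 0.466; upper = 0.837.

[0.466, 0.837]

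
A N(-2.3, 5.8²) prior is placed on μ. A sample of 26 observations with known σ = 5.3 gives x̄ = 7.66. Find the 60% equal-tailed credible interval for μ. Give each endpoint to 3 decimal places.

Posterior precision = 1/5.8² + 26/5.3² = 0.0297 + 0.9256 = 0.9553, so posterior SD = 1.0231.
Posterior mean = (-2.3/5.8² + 26·7.66/5.3²) / 0.9553 = 7.3501.
Interval: 7.3501 ± 0.842 × 1.0231 → [6.489, 8.211].

[6.489, 8.211]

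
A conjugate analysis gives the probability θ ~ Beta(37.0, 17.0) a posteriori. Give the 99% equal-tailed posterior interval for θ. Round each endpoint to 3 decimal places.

[0.514, 0.831]

Posterior: Beta(37.0, 17.0).
Equal-tailed 99% interval: the 0.005 and 0.995 quantiles of Beta(37.0, 17.0).
Posterior mean ≈ 0.685, SD ≈ 0.063; a Normal approximation gives roughly [0.524, 0.846].
Exact: F⁻¹(0.005) = 0.514; F⁻¹(0.995) = 0.831.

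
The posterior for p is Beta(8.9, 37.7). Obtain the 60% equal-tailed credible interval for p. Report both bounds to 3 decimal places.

Posterior: Beta(8.9, 37.7).
Equal-tailed 60% interval: the 0.2 and 0.8 quantiles of Beta(8.9, 37.7).
Posterior mean ≈ 0.191, SD ≈ 0.057; a Normal approximation gives roughly [0.143, 0.239].
Exact: F⁻¹(0.2) = 0.142; F⁻¹(0.8) = 0.238.

[0.142, 0.238]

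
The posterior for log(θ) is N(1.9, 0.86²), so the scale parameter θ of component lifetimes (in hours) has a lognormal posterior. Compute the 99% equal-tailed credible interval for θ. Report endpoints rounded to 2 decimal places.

On the log scale the 99% interval is 1.9 ± 2.576 × 0.86 = [-0.3152, 4.1152].
Exponentiate: [e^-0.3152, e^4.1152] = [0.73, 61.27].

[0.73, 61.27]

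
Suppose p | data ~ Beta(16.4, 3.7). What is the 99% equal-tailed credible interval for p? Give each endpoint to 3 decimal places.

Posterior: Beta(16.4, 3.7).
Equal-tailed 99% interval: the 0.005 and 0.995 quantiles of Beta(16.4, 3.7).
Posterior mean ≈ 0.816, SD ≈ 0.084; a Normal approximation gives roughly [0.599, 1.033].
Exact: F⁻¹(0.005) = 0.552; F⁻¹(0.995) = 0.969.

[0.552, 0.969]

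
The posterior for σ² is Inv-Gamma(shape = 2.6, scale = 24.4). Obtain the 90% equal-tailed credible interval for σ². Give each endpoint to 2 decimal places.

Inverse-Gamma(2.6, 24.4) quantiles: F⁻¹(0.05) and F⁻¹(0.95).
Equivalently, 1/σ² ~ Gamma(2.6, rate = 24.4); invert its 0.95 and 0.05 quantiles.
Posterior mean ≈ 15.25, SD ≈ 19.69; a Normal approximation gives roughly [-17.13, 47.63].
Exact: lower = 4.29; upper = 39.37.

[4.29, 39.37]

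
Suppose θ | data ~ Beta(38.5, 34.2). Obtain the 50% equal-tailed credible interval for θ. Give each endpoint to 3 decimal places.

[0.490, 0.569]

Posterior: Beta(38.5, 34.2).
Equal-tailed 50% interval: the 0.25 and 0.75 quantiles of Beta(38.5, 34.2).
Posterior mean ≈ 0.530, SD ≈ 0.058; a Normal approximation gives roughly [0.490, 0.569].
Exact: F⁻¹(0.25) = 0.490; F⁻¹(0.75) = 0.569.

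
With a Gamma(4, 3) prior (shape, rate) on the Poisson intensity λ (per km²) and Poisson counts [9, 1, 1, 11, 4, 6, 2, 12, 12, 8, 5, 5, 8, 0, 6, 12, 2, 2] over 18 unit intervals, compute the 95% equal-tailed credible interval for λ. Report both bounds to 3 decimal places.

Posterior: Gamma(4+106, 3+18) = Gamma(110, 21) (shape, rate).
Equal-tailed 95% interval: Gamma(110, 21) quantiles at 0.025 and 0.975.
Posterior mean ≈ 5.238, SD ≈ 0.499; a Normal approximation gives roughly [4.259, 6.217].
Exact: lower = 4.305; upper = 6.261.

[4.305, 6.261]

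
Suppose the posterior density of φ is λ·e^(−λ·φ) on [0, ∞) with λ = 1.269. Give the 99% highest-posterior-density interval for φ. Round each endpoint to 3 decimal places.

The exponential density is strictly decreasing on [0, ∞), so the HPD interval is anchored at 0: [0, q] with P(φ ≤ q) = 0.99.
q = −ln(1 − 0.99) / 1.269 = 4.6052 / 1.269 = 3.629.

[0.000, 3.629]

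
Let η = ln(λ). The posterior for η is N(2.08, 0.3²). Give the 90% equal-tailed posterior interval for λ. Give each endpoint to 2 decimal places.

On the log scale the 90% interval is 2.08 ± 1.645 × 0.3 = [1.5865, 2.5735].
Exponentiate: [e^1.5865, e^2.5735] = [4.89, 13.11].

[4.89, 13.11]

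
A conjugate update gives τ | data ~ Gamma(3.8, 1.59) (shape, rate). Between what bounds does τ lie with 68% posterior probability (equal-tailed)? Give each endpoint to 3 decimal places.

Posterior: Gamma(shape 3.8, rate 1.59).
Equal-tailed 68% interval: Gamma(3.8, 1.59) quantiles at 0.16 and 0.84.
Posterior mean ≈ 2.390, SD ≈ 1.226; a Normal approximation gives roughly [1.171, 3.609].
Exact: lower = 1.224; upper = 3.554.

[1.224, 3.554]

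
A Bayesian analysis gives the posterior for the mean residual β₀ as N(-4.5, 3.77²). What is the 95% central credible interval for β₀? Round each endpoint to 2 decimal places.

The posterior is symmetric, so the 95% equal-tailed interval is β₀ = -4.5 ± z·3.77 with z = 1.960.
Half-width: 1.960 × 3.77 = 7.39.
-4.5 − 7.39 = -11.89; -4.5 + 7.39 = 2.89.

[-11.89, 2.89]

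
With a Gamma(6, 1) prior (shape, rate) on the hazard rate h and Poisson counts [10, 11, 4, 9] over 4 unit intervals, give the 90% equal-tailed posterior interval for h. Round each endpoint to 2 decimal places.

[6.04, 10.19]

Posterior: Gamma(6+34, 1+4) = Gamma(40, 5) (shape, rate).
Equal-tailed 90% interval: Gamma(40, 5) quantiles at 0.05 and 0.95.
Posterior mean ≈ 8.00, SD ≈ 1.26; a Normal approximation gives roughly [5.92, 10.08].
Exact: lower = 6.04; upper = 10.19.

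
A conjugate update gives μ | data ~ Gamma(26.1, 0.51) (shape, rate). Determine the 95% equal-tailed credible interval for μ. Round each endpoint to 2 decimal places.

[33.46, 72.60]

Posterior: Gamma(shape 26.1, rate 0.51).
Equal-tailed 95% interval: Gamma(26.1, 0.51) quantiles at 0.025 and 0.975.
Posterior mean ≈ 51.18, SD ≈ 10.02; a Normal approximation gives roughly [31.54, 70.81].
Exact: lower = 33.46; upper = 72.60.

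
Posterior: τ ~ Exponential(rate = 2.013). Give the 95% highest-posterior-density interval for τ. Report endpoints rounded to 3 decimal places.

[0.000, 1.488]

The exponential density is strictly decreasing on [0, ∞), so the HPD interval is anchored at 0: [0, q] with P(τ ≤ q) = 0.95.
q = −ln(1 − 0.95) / 2.013 = 2.9957 / 2.013 = 1.488.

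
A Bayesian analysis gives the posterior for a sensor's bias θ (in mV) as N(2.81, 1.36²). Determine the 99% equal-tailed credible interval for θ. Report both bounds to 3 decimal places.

The posterior is symmetric, so the 99% equal-tailed interval is θ = 2.81 ± z·1.36 with z = 2.576.
Half-width: 2.576 × 1.36 = 3.503.
2.81 − 3.503 = -0.693; 2.81 + 3.503 = 6.313.

[-0.693, 6.313]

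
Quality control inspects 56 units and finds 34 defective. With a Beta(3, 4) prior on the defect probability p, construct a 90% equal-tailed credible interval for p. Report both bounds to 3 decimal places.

[0.484, 0.687]

Posterior: Beta(3+34, 4+22) = Beta(37, 26).
Equal-tailed 90% interval: the 0.05 and 0.95 quantiles of Beta(37, 26).
Posterior mean ≈ 0.587, SD ≈ 0.062; a Normal approximation gives roughly [0.486, 0.689].
Exact: F⁻¹(0.05) = 0.484; F⁻¹(0.95) = 0.687.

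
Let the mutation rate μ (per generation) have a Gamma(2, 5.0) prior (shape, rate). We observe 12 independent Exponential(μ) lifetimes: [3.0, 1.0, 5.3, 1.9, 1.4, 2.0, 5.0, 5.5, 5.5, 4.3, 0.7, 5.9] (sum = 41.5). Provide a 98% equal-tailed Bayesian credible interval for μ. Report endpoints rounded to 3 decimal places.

Posterior: Gamma(2+12, 5.0+41.5) = Gamma(14, 46.5) (shape, rate).
Equal-tailed 98% interval: Gamma(14, 46.5) quantiles at 0.01 and 0.99.
Posterior mean ≈ 0.301, SD ≈ 0.080; a Normal approximation gives roughly [0.114, 0.488].
Exact: lower = 0.146; upper = 0.519.

[0.146, 0.519]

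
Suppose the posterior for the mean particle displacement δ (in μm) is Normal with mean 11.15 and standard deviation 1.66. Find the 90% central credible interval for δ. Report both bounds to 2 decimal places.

[8.42, 13.88]

The posterior is symmetric, so the 90% equal-tailed interval is δ = 11.15 ± z·1.66 with z = 1.645.
Half-width: 1.645 × 1.66 = 2.73.
11.15 − 2.73 = 8.42; 11.15 + 2.73 = 13.88.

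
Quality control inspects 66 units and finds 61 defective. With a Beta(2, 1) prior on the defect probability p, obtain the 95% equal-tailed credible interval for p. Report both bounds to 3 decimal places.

[0.837, 0.967]

Posterior: Beta(2+61, 1+5) = Beta(63, 6).
Equal-tailed 95% interval: the 0.025 and 0.975 quantiles of Beta(63, 6).
Posterior mean ≈ 0.913, SD ≈ 0.034; a Normal approximation gives roughly [0.847, 0.979].
Exact: F⁻¹(0.025) = 0.837; F⁻¹(0.975) = 0.967.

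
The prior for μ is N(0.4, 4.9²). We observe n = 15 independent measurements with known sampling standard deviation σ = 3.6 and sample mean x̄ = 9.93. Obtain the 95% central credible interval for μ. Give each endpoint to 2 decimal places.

[7.81, 11.39]

Posterior precision = 1/4.9² + 15/3.6² = 0.0416 + 1.1574 = 1.1991, so posterior SD = 0.9132.
Posterior mean = (0.4/4.9² + 15·9.93/3.6²) / 1.1991 = 9.5990.
Interval: 9.5990 ± 1.960 × 0.9132 → [7.81, 11.39].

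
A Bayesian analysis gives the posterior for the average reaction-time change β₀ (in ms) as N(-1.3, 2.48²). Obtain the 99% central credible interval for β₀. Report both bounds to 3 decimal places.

[-7.688, 5.088]

The posterior is symmetric, so the 99% equal-tailed interval is β₀ = -1.3 ± z·2.48 with z = 2.576.
Half-width: 2.576 × 2.48 = 6.388.
-1.3 − 6.388 = -7.688; -1.3 + 6.388 = 5.088.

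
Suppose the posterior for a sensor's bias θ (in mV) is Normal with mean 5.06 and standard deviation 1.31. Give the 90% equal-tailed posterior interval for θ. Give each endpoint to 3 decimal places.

[2.905, 7.215]

The posterior is symmetric, so the 90% equal-tailed interval is θ = 5.06 ± z·1.31 with z = 1.645.
Half-width: 1.645 × 1.31 = 2.155.
5.06 − 2.155 = 2.905; 5.06 + 2.155 = 7.215.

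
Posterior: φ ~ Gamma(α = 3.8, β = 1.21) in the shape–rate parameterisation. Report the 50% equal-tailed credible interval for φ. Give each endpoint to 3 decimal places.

Posterior: Gamma(shape 3.8, rate 1.21).
Equal-tailed 50% interval: Gamma(3.8, 1.21) quantiles at 0.25 and 0.75.
Posterior mean ≈ 3.140, SD ≈ 1.611; a Normal approximation gives roughly [2.054, 4.227].
Exact: lower = 1.960; upper = 4.028.

[1.960, 4.028]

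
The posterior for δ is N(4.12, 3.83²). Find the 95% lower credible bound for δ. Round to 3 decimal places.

-2.180

Need L with P(δ ≥ L) = 0.95: L = 4.12 − z_{0.05}·3.83.
z = 1.645; L = 4.12 − 1.645 × 3.83 = -2.180.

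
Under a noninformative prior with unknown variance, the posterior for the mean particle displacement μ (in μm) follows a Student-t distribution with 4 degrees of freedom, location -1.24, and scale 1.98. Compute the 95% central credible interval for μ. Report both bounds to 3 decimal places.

The t_4 distribution is symmetric; the 95% interval is -1.24 ± t·1.98 with t_{0.975,4} = 2.776.
Half-width: 2.776 × 1.98 = 5.497.
-1.24 − 5.497 = -6.737; -1.24 + 5.497 = 4.257.

[-6.737, 4.257]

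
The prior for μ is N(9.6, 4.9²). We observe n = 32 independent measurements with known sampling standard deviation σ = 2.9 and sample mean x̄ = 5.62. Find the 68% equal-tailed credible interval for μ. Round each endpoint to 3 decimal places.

Posterior precision = 1/4.9² + 32/2.9² = 0.0416 + 3.8050 = 3.8466, so posterior SD = 0.5099.
Posterior mean = (9.6/4.9² + 32·5.62/2.9²) / 3.8466 = 5.6631.
Interval: 5.6631 ± 0.994 × 0.5099 → [5.156, 6.170].

[5.156, 6.170]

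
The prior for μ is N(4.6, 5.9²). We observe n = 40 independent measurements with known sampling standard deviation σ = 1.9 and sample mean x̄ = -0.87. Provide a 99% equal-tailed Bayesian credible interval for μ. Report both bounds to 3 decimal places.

[-1.629, -0.083]

Posterior precision = 1/5.9² + 40/1.9² = 0.0287 + 11.0803 = 11.1091, so posterior SD = 0.3000.
Posterior mean = (4.6/5.9² + 40·-0.87/1.9²) / 11.1091 = -0.8559.
Interval: -0.8559 ± 2.576 × 0.3000 → [-1.629, -0.083].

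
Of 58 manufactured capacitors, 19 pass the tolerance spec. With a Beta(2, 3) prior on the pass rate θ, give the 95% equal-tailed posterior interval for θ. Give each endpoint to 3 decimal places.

Posterior: Beta(2+19, 3+39) = Beta(21, 42).
Equal-tailed 95% interval: the 0.025 and 0.975 quantiles of Beta(21, 42).
Posterior mean ≈ 0.333, SD ≈ 0.059; a Normal approximation gives roughly [0.218, 0.449].
Exact: F⁻¹(0.025) = 0.223; F⁻¹(0.975) = 0.453.

[0.223, 0.453]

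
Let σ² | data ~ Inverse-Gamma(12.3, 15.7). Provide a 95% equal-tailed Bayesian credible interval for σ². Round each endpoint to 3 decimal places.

Inverse-Gamma(12.3, 15.7) quantiles: F⁻¹(0.025) and F⁻¹(0.975).
Equivalently, 1/σ² ~ Gamma(12.3, rate = 15.7); invert its 0.975 and 0.025 quantiles.
Posterior mean ≈ 1.389, SD ≈ 0.433; a Normal approximation gives roughly [0.541, 2.238].
Exact: lower = 0.782; upper = 2.447.

[0.782, 2.447]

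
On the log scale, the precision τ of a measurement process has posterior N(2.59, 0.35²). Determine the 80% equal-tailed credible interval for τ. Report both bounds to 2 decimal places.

On the log scale the 80% interval is 2.59 ± 1.282 × 0.35 = [2.1415, 3.0385].
Exponentiate: [e^2.1415, e^3.0385] = [8.51, 20.87].

[8.51, 20.87]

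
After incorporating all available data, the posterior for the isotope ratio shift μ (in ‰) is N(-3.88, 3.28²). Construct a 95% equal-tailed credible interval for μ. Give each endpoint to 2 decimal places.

[-10.31, 2.55]

The posterior is symmetric, so the 95% equal-tailed interval is μ = -3.88 ± z·3.28 with z = 1.960.
Half-width: 1.960 × 3.28 = 6.43.
-3.88 − 6.43 = -10.31; -3.88 + 6.43 = 2.55.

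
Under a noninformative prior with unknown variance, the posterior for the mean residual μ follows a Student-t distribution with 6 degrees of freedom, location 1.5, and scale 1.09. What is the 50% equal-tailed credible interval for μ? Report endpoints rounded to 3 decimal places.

The t_6 distribution is symmetric; the 50% interval is 1.5 ± t·1.09 with t_{0.75,6} = 0.718.
Half-width: 0.718 × 1.09 = 0.782.
1.5 − 0.782 = 0.718; 1.5 + 0.782 = 2.282.

[0.718, 2.282]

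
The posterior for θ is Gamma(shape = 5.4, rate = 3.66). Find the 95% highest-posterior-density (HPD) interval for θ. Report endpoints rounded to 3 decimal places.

The posterior is unimodal and skewed, so the HPD interval has equal density at both endpoints and is the shortest 95% interval.
Solving f(0.388) = f(2.735) with F(2.735) − F(0.388) = 0.95 gives [0.388, 2.735].
For comparison, the equal-tailed interval is [0.506, 2.956]; the HPD is narrower and shifted toward the mode.

[0.388, 2.735]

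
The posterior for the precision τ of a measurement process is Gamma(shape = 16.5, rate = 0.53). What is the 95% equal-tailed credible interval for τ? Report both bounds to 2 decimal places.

[17.97, 47.85]

Posterior: Gamma(shape 16.5, rate 0.53).
Equal-tailed 95% interval: Gamma(16.5, 0.53) quantiles at 0.025 and 0.975.
Posterior mean ≈ 31.13, SD ≈ 7.66; a Normal approximation gives roughly [16.11, 46.15].
Exact: lower = 17.97; upper = 47.85.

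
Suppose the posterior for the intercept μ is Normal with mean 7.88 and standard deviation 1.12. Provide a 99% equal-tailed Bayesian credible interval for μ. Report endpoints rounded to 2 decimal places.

[5.00, 10.76]

The posterior is symmetric, so the 99% equal-tailed interval is μ = 7.88 ± z·1.12 with z = 2.576.
Half-width: 2.576 × 1.12 = 2.88.
7.88 − 2.88 = 5.00; 7.88 + 2.88 = 10.76.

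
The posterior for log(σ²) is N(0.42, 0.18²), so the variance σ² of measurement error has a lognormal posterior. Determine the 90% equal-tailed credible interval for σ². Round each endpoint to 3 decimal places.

On the log scale the 90% interval is 0.42 ± 1.645 × 0.18 = [0.1239, 0.7161].
Exponentiate: [e^0.1239, e^0.7161] = [1.132, 2.046].

[1.132, 2.046]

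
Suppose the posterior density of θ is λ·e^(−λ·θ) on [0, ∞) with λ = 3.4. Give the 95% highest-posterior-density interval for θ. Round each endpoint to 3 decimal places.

The exponential density is strictly decreasing on [0, ∞), so the HPD interval is anchored at 0: [0, q] with P(θ ≤ q) = 0.95.
q = −ln(1 − 0.95) / 3.4 = 2.9957 / 3.4 = 0.881.

[0.000, 0.881]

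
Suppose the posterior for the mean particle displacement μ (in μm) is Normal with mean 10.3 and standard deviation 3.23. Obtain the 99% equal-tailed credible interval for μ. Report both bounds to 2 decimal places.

[1.98, 18.62]

The posterior is symmetric, so the 99% equal-tailed interval is μ = 10.3 ± z·3.23 with z = 2.576.
Half-width: 2.576 × 3.23 = 8.32.
10.3 − 8.32 = 1.98; 10.3 + 8.32 = 18.62.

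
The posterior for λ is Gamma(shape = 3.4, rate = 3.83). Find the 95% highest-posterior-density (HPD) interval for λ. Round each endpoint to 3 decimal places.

The posterior is unimodal and skewed, so the HPD interval has equal density at both endpoints and is the shortest 95% interval.
Solving f(0.119) = f(1.835) with F(1.835) − F(0.119) = 0.95 gives [0.119, 1.835].
For comparison, the equal-tailed interval is [0.208, 2.050]; the HPD is narrower and shifted toward the mode.

[0.119, 1.835]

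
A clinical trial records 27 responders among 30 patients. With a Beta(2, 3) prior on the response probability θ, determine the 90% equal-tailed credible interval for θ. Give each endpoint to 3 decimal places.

[0.715, 0.920]

Posterior: Beta(2+27, 3+3) = Beta(29, 6).
Equal-tailed 90% interval: the 0.05 and 0.95 quantiles of Beta(29, 6).
Posterior mean ≈ 0.829, SD ≈ 0.063; a Normal approximation gives roughly [0.725, 0.932].
Exact: F⁻¹(0.05) = 0.715; F⁻¹(0.95) = 0.920.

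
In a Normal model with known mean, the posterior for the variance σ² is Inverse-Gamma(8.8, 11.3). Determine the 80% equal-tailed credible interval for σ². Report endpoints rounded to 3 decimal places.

[0.886, 2.142]

Inverse-Gamma(8.8, 11.3) quantiles: F⁻¹(0.1) and F⁻¹(0.9).
Equivalently, 1/σ² ~ Gamma(8.8, rate = 11.3); invert its 0.9 and 0.1 quantiles.
Posterior mean ≈ 1.449, SD ≈ 0.556; a Normal approximation gives roughly [0.737, 2.161].
Exact: lower = 0.886; upper = 2.142.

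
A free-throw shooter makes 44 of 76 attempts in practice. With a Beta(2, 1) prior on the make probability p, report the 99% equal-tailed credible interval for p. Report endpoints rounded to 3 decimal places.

[0.438, 0.719]

Posterior: Beta(2+44, 1+32) = Beta(46, 33).
Equal-tailed 99% interval: the 0.005 and 0.995 quantiles of Beta(46, 33).
Posterior mean ≈ 0.582, SD ≈ 0.055; a Normal approximation gives roughly [0.440, 0.724].
Exact: F⁻¹(0.005) = 0.438; F⁻¹(0.995) = 0.719.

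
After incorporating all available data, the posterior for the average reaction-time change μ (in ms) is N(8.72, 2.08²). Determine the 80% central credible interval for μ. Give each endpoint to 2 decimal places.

The posterior is symmetric, so the 80% equal-tailed interval is μ = 8.72 ± z·2.08 with z = 1.282.
Half-width: 1.282 × 2.08 = 2.67.
8.72 − 2.67 = 6.05; 8.72 + 2.67 = 11.39.

[6.05, 11.39]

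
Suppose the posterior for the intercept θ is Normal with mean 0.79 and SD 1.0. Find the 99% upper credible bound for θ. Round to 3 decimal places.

3.116

Need U with P(θ ≤ U) = 0.99: U = 0.79 + z_{0.01}·1.0.
z = 2.326; U = 0.79 + 2.326 × 1.0 = 3.116.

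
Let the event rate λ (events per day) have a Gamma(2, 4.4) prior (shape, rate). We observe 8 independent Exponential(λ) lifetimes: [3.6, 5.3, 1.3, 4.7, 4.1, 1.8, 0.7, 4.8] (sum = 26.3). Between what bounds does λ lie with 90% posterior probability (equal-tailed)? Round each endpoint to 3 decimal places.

Posterior: Gamma(2+8, 4.4+26.3) = Gamma(10, 30.7) (shape, rate).
Equal-tailed 90% interval: Gamma(10, 30.7) quantiles at 0.05 and 0.95.
Posterior mean ≈ 0.326, SD ≈ 0.103; a Normal approximation gives roughly [0.156, 0.495].
Exact: lower = 0.177; upper = 0.512.

[0.177, 0.512]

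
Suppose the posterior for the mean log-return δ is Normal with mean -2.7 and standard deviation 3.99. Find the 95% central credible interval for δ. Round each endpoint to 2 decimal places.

The posterior is symmetric, so the 95% equal-tailed interval is δ = -2.7 ± z·3.99 with z = 1.960.
Half-width: 1.960 × 3.99 = 7.82.
-2.7 − 7.82 = -10.52; -2.7 + 7.82 = 5.12.

[-10.52, 5.12]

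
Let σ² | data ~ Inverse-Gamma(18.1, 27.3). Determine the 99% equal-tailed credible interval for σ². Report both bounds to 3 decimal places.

[0.883, 3.029]

Inverse-Gamma(18.1, 27.3) quantiles: F⁻¹(0.005) and F⁻¹(0.995).
Equivalently, 1/σ² ~ Gamma(18.1, rate = 27.3); invert its 0.995 and 0.005 quantiles.
Posterior mean ≈ 1.596, SD ≈ 0.398; a Normal approximation gives roughly [0.572, 2.621].
Exact: lower = 0.883; upper = 3.029.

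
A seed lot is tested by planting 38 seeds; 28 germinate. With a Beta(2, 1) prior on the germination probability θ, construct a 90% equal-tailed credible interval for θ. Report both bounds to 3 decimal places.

Posterior: Beta(2+28, 1+10) = Beta(30, 11).
Equal-tailed 90% interval: the 0.05 and 0.95 quantiles of Beta(30, 11).
Posterior mean ≈ 0.732, SD ≈ 0.068; a Normal approximation gives roughly [0.619, 0.844].
Exact: F⁻¹(0.05) = 0.613; F⁻¹(0.95) = 0.837.

[0.613, 0.837]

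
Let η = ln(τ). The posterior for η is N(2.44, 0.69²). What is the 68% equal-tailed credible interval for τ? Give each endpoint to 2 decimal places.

On the log scale the 68% interval is 2.44 ± 0.994 × 0.69 = [1.7538, 3.1262].
Exponentiate: [e^1.7538, e^3.1262] = [5.78, 22.79].

[5.78, 22.79]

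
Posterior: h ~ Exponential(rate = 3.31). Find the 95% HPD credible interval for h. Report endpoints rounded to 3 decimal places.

[0.000, 0.905]

The exponential density is strictly decreasing on [0, ∞), so the HPD interval is anchored at 0: [0, q] with P(h ≤ q) = 0.95.
q = −ln(1 − 0.95) / 3.31 = 2.9957 / 3.31 = 0.905.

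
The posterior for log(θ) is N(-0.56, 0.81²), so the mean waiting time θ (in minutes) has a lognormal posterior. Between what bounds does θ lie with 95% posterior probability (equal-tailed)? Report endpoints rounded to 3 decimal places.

[0.117, 2.794]

On the log scale the 95% interval is -0.56 ± 1.960 × 0.81 = [-2.1476, 1.0276].
Exponentiate: [e^-2.1476, e^1.0276] = [0.117, 2.794].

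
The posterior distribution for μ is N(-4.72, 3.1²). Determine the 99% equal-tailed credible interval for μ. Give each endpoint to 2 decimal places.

The posterior is symmetric, so the 99% equal-tailed interval is μ = -4.72 ± z·3.1 with z = 2.576.
Half-width: 2.576 × 3.1 = 7.99.
-4.72 − 7.99 = -12.71; -4.72 + 7.99 = 3.27.

[-12.71, 3.27]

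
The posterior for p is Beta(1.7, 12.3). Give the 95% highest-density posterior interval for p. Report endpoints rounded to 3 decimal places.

The posterior is unimodal and skewed, so the HPD interval has equal density at both endpoints and is the shortest 95% interval.
Solving f(0.001) = f(0.286) with F(0.286) − F(0.001) = 0.95 gives [0.001, 0.286].
For comparison, the equal-tailed interval is [0.012, 0.329]; the HPD is narrower and shifted toward the mode.

[0.001, 0.286]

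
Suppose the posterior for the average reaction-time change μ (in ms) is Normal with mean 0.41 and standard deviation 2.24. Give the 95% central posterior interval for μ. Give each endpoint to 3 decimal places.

[-3.980, 4.800]

The posterior is symmetric, so the 95% equal-tailed interval is μ = 0.41 ± z·2.24 with z = 1.960.
Half-width: 1.960 × 2.24 = 4.390.
0.41 − 4.390 = -3.980; 0.41 + 4.390 = 4.800.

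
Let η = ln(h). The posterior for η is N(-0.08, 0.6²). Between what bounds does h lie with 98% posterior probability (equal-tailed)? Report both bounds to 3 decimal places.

On the log scale the 98% interval is -0.08 ± 2.326 × 0.6 = [-1.4758, 1.3158].
Exponentiate: [e^-1.4758, e^1.3158] = [0.229, 3.728].

[0.229, 3.728]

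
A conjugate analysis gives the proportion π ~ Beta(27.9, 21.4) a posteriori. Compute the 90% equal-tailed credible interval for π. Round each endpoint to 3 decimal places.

Posterior: Beta(27.9, 21.4).
Equal-tailed 90% interval: the 0.05 and 0.95 quantiles of Beta(27.9, 21.4).
Posterior mean ≈ 0.566, SD ≈ 0.070; a Normal approximation gives roughly [0.451, 0.681].
Exact: F⁻¹(0.05) = 0.449; F⁻¹(0.95) = 0.679.

[0.449, 0.679]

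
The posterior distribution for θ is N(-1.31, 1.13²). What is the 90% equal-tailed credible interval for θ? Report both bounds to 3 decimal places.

The posterior is symmetric, so the 90% equal-tailed interval is θ = -1.31 ± z·1.13 with z = 1.645.
Half-width: 1.645 × 1.13 = 1.859.
-1.31 − 1.859 = -3.169; -1.31 + 1.859 = 0.549.

[-3.169, 0.549]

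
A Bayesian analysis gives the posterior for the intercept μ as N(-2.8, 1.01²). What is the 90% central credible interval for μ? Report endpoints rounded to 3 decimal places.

The posterior is symmetric, so the 90% equal-tailed interval is μ = -2.8 ± z·1.01 with z = 1.645.
Half-width: 1.645 × 1.01 = 1.661.
-2.8 − 1.661 = -4.461; -2.8 + 1.661 = -1.139.

[-4.461, -1.139]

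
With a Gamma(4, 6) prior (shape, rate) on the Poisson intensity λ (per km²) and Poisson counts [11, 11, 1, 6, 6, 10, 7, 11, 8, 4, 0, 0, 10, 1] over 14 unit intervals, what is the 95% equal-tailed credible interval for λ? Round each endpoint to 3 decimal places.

Posterior: Gamma(4+86, 6+14) = Gamma(90, 20) (shape, rate).
Equal-tailed 95% interval: Gamma(90, 20) quantiles at 0.025 and 0.975.
Posterior mean ≈ 4.500, SD ≈ 0.474; a Normal approximation gives roughly [3.570, 5.430].
Exact: lower = 3.619; upper = 5.476.

[3.619, 5.476]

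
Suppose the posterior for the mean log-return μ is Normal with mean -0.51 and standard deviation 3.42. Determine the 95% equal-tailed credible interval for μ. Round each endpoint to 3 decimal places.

[-7.213, 6.193]

The posterior is symmetric, so the 95% equal-tailed interval is μ = -0.51 ± z·3.42 with z = 1.960.
Half-width: 1.960 × 3.42 = 6.703.
-0.51 − 6.703 = -7.213; -0.51 + 6.703 = 6.193.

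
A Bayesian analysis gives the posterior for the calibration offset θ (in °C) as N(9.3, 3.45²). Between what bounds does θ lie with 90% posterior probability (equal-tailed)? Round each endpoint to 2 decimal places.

The posterior is symmetric, so the 90% equal-tailed interval is θ = 9.3 ± z·3.45 with z = 1.645.
Half-width: 1.645 × 3.45 = 5.67.
9.3 − 5.67 = 3.63; 9.3 + 5.67 = 14.97.

[3.63, 14.97]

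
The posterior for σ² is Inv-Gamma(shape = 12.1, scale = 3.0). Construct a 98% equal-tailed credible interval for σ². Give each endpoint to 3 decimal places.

Inverse-Gamma(12.1, 3.0) quantiles: F⁻¹(0.01) and F⁻¹(0.99).
Equivalently, 1/σ² ~ Gamma(12.1, rate = 3.0); invert its 0.99 and 0.01 quantiles.
Posterior mean ≈ 0.270, SD ≈ 0.085; a Normal approximation gives roughly [0.072, 0.468].
Exact: lower = 0.139; upper = 0.546.

[0.139, 0.546]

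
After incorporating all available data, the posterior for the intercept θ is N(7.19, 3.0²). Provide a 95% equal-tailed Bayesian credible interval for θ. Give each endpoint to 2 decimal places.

[1.31, 13.07]

The posterior is symmetric, so the 95% equal-tailed interval is θ = 7.19 ± z·3.0 with z = 1.960.
Half-width: 1.960 × 3.0 = 5.88.
7.19 − 5.88 = 1.31; 7.19 + 5.88 = 13.07.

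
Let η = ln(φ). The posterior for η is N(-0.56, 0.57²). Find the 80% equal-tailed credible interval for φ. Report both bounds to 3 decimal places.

On the log scale the 80% interval is -0.56 ± 1.282 × 0.57 = [-1.2905, 0.1705].
Exponentiate: [e^-1.2905, e^0.1705] = [0.275, 1.186].

[0.275, 1.186]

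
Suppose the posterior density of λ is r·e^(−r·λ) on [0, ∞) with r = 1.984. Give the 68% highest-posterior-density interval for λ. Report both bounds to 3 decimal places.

[0.000, 0.574]

The exponential density is strictly decreasing on [0, ∞), so the HPD interval is anchored at 0: [0, q] with P(λ ≤ q) = 0.68.
q = −ln(1 − 0.68) / 1.984 = 1.1394 / 1.984 = 0.574.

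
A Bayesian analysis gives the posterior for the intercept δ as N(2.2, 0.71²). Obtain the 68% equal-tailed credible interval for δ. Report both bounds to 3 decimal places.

The posterior is symmetric, so the 68% equal-tailed interval is δ = 2.2 ± z·0.71 with z = 0.994.
Half-width: 0.994 × 0.71 = 0.706.
2.2 − 0.706 = 1.494; 2.2 + 0.706 = 2.906.

[1.494, 2.906]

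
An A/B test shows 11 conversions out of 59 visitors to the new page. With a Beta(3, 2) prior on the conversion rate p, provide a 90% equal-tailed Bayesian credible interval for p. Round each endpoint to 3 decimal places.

Posterior: Beta(3+11, 2+48) = Beta(14, 50).
Equal-tailed 90% interval: the 0.05 and 0.95 quantiles of Beta(14, 50).
Posterior mean ≈ 0.219, SD ≈ 0.051; a Normal approximation gives roughly [0.134, 0.303].
Exact: F⁻¹(0.05) = 0.140; F⁻¹(0.95) = 0.308.

[0.140, 0.308]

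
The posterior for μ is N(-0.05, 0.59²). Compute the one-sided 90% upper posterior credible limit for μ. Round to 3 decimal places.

Need U with P(μ ≤ U) = 0.90: U = -0.05 + z_{0.1}·0.59.
z = 1.282; U = -0.05 + 1.282 × 0.59 = 0.706.

0.706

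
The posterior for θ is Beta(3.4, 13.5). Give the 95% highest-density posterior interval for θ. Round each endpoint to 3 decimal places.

[0.037, 0.387]

The posterior is unimodal and skewed, so the HPD interval has equal density at both endpoints and is the shortest 95% interval.
Solving f(0.037) = f(0.387) with F(0.387) − F(0.037) = 0.95 gives [0.037, 0.387].
For comparison, the equal-tailed interval is [0.053, 0.416]; the HPD is narrower and shifted toward the mode.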